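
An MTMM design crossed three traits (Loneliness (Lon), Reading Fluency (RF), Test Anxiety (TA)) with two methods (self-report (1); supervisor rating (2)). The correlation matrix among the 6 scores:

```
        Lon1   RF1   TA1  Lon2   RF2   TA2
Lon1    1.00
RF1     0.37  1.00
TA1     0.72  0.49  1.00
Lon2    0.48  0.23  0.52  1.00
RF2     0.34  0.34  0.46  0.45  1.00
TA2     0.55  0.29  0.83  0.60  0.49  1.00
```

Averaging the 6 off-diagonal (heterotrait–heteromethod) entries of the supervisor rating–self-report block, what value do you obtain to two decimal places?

0.40

HTHM values (method 2 × method 1): 0.23, 0.52, 0.34, 0.46, 0.55, 0.29; mean = 2.39/6 = 0.40.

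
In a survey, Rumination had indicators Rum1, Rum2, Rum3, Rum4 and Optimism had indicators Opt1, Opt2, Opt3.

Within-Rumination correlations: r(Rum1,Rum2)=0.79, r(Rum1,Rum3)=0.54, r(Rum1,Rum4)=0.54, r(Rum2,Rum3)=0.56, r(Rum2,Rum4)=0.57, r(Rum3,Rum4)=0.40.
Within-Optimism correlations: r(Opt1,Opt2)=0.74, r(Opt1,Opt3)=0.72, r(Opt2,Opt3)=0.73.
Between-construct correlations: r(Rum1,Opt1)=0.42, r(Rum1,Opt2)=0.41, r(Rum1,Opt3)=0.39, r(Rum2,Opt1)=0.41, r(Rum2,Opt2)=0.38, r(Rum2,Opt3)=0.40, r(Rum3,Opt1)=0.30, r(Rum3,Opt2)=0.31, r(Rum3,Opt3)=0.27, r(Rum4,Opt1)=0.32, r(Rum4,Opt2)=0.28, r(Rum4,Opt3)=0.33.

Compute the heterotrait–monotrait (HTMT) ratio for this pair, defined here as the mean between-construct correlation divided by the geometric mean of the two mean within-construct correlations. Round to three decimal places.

0.547

Mean heterotrait r = 4.22/12 = 0.3517.
Mean within-Rum = 3.40/6 = 0.5667; mean within-Opt = 2.19/3 = 0.7300.
Geometric mean = √(0.5667 × 0.7300) = 0.6432.
HTMT = 0.3517 / 0.6432 = 0.547.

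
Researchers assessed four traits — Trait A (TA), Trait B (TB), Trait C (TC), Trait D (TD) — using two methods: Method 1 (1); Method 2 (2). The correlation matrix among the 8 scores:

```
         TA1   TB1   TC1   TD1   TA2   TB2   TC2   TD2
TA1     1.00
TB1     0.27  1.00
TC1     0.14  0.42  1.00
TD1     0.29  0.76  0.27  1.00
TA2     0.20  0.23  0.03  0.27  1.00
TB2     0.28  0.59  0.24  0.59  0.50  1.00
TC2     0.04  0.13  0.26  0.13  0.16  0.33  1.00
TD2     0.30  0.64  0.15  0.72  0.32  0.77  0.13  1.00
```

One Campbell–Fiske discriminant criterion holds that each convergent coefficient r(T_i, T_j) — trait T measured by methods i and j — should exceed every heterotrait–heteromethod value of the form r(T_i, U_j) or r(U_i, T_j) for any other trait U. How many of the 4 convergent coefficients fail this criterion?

Each convergent coefficient versus the relevant comparison correlations:
TA (methods 1·2): 0.20 vs {0.28, 0.23, 0.04, 0.03, 0.30, 0.27} → fail.
TB (methods 1·2): 0.59 vs {0.23, 0.28, 0.13, 0.24, 0.64, 0.59} → fail.
TC (methods 1·2): 0.26 vs {0.03, 0.04, 0.24, 0.13, 0.15, 0.13} → pass.
TD (methods 1·2): 0.72 vs {0.27, 0.30, 0.59, 0.64, 0.13, 0.15} → pass.
2 of 4 fail.

2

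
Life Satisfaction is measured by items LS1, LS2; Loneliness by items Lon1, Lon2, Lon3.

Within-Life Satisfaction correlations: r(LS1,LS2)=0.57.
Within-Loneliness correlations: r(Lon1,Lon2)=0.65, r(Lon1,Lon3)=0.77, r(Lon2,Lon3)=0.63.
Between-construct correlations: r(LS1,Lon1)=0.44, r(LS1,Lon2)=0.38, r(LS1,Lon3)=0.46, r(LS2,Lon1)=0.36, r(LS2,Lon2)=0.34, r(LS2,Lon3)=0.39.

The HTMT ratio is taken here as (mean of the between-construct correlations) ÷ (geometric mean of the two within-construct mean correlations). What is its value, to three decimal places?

0.633

Mean heterotrait r = 2.37/6 = 0.3950.
Mean within-LS = 0.57/1 = 0.5700; mean within-Lon = 2.05/3 = 0.6833.
Geometric mean = √(0.5700 × 0.6833) = 0.6241.
HTMT = 0.3950 / 0.6241 = 0.633.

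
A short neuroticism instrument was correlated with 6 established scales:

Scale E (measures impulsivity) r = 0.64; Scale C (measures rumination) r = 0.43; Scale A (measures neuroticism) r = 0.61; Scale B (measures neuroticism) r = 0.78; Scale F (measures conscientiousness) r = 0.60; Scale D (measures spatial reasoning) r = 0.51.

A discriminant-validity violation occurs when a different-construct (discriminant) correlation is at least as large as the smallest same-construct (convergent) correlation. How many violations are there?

Convergent (same construct = neuroticism): Scale A, Scale B.
Smallest convergent = 0.61. Discriminant values: 0.64, 0.43, 0.60, 0.51; count ≥ 0.61 → 1.

1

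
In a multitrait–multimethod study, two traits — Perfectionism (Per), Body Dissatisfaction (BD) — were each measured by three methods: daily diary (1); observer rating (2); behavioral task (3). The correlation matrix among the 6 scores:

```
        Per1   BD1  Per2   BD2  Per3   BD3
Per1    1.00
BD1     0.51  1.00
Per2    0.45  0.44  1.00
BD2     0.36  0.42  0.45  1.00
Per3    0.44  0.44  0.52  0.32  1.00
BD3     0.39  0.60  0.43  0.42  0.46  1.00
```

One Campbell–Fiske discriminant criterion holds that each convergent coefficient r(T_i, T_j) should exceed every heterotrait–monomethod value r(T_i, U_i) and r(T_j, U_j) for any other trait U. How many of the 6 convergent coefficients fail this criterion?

Convergent coefficients and their comparison sets:
Per (methods 1·2): 0.45 vs {0.51, 0.45} → fail.
Per (methods 1·3): 0.44 vs {0.51, 0.46} → fail.
Per (methods 2·3): 0.52 vs {0.45, 0.46} → pass.
BD (methods 1·2): 0.42 vs {0.51, 0.45} → fail.
BD (methods 1·3): 0.60 vs {0.51, 0.46} → pass.
BD (methods 2·3): 0.42 vs {0.45, 0.46} → fail.
4 of 6 fail.

4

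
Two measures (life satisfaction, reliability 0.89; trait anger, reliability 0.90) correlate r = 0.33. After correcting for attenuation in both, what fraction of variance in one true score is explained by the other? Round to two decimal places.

0.14

Disattenuated r = 0.33 / √(0.89 × 0.90) = 0.33 / 0.8950 = 0.3687.
Shared true-score variance = 0.3687² = 0.1359 ≈ 0.14.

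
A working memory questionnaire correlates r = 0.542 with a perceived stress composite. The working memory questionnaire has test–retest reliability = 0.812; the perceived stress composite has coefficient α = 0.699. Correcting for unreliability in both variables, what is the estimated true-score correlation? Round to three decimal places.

r_true = r_obs / √(r_xx · r_yy) = 0.542 / √(0.812 × 0.699) = 0.542 / √0.567588 = 0.542 / 0.7534 ≈ 0.719.

0.719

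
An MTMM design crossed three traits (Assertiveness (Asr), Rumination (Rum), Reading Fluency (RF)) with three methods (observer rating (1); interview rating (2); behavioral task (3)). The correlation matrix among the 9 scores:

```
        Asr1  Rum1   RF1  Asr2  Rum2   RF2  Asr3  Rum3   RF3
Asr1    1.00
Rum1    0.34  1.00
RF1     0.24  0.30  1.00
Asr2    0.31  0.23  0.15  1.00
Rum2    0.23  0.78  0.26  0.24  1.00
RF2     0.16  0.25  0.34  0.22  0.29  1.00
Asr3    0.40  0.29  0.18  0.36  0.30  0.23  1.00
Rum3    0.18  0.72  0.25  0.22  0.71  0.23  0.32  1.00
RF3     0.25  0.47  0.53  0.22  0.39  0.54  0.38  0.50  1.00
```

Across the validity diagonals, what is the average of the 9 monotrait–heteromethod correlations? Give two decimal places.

0.52

Convergent values: 0.31, 0.40, 0.36, 0.78, 0.72, 0.71, 0.34, 0.53, 0.54; mean = 4.69/9 = 0.52.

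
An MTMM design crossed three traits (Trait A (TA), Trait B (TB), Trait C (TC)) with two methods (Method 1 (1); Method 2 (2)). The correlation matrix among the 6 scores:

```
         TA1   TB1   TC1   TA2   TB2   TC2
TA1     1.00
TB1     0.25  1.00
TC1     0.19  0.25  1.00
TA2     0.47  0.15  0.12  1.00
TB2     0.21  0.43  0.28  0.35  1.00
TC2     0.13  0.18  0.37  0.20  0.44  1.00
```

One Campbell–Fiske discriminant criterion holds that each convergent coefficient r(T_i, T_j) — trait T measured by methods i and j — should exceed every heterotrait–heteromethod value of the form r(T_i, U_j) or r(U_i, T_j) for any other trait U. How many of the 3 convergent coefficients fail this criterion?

0

Each convergent coefficient versus the relevant comparison correlations:
TA (methods 1·2): 0.47 vs {0.21, 0.15, 0.13, 0.12} → pass.
TB (methods 1·2): 0.43 vs {0.15, 0.21, 0.18, 0.28} → pass.
TC (methods 1·2): 0.37 vs {0.12, 0.13, 0.28, 0.18} → pass.
0 of 3 fail.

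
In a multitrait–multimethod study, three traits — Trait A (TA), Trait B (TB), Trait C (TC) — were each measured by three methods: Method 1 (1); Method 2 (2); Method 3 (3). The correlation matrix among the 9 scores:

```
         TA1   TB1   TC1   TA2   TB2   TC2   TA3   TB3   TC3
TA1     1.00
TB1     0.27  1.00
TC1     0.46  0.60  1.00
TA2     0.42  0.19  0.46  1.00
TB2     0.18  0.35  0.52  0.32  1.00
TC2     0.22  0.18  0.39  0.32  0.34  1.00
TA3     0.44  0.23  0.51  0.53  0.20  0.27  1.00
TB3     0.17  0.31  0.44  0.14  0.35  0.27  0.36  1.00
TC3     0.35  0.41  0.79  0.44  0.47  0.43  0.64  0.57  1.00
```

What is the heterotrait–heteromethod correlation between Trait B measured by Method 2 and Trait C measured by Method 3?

0.47

Different traits and methods: r(TB2, TC3) = 0.47.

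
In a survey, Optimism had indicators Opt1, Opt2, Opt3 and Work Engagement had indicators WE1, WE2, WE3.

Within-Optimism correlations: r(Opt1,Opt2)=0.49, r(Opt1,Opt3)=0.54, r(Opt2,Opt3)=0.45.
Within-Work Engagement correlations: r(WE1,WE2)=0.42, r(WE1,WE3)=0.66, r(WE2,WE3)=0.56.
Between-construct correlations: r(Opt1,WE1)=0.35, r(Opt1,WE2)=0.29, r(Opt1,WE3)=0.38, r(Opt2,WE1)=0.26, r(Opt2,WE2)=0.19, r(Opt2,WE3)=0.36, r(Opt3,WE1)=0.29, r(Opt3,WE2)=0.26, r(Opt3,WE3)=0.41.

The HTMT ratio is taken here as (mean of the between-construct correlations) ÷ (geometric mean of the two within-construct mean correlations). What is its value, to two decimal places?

0.60

Between-construct mean = 2.79/9 = 0.3100.
Mean within-Opt = 1.48/3 = 0.4933; mean within-WE = 1.64/3 = 0.5467.
Geometric mean = √(0.4933 × 0.5467) = 0.5193.
HTMT = 0.3100 / 0.5193 = 0.60.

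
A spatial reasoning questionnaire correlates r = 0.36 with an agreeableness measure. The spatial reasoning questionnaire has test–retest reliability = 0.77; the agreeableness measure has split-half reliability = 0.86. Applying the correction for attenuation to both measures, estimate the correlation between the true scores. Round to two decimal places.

r_true = r_obs / √(r_xx · r_yy) = 0.36 / √(0.77 × 0.86) = 0.36 / √0.6622 = 0.36 / 0.8138 ≈ 0.44.

0.44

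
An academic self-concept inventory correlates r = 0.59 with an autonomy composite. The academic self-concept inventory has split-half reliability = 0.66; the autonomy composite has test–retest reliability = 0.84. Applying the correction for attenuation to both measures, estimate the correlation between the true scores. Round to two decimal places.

r_true = r_obs / √(r_xx · r_yy) = 0.59 / √(0.66 × 0.84) = 0.59 / √0.5544 = 0.59 / 0.7446 ≈ 0.79.

0.79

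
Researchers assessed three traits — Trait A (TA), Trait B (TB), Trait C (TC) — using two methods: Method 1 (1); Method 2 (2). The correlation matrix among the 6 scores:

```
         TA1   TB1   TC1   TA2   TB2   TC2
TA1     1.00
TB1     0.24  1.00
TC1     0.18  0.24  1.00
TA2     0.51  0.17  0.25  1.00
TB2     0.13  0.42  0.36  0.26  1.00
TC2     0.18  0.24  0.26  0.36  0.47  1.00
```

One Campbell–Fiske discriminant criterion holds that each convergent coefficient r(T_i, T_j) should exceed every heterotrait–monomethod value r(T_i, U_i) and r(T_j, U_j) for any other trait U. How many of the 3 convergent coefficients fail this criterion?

2

Each convergent coefficient versus the relevant comparison correlations:
TA (methods 1·2): 0.51 vs {0.24, 0.26, 0.18, 0.36} → pass.
TB (methods 1·2): 0.42 vs {0.24, 0.26, 0.24, 0.47} → fail.
TC (methods 1·2): 0.26 vs {0.18, 0.36, 0.24, 0.47} → fail.
2 of 3 fail.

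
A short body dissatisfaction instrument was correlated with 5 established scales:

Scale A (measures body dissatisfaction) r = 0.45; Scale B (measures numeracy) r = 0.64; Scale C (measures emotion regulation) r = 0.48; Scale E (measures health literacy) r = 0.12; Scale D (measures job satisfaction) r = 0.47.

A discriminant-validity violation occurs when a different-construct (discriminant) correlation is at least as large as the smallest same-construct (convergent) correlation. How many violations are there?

Convergent (same construct = body dissatisfaction): Scale A.
Smallest convergent = 0.45. Discriminant values: 0.64, 0.48, 0.12, 0.47; count ≥ 0.45 → 3.

3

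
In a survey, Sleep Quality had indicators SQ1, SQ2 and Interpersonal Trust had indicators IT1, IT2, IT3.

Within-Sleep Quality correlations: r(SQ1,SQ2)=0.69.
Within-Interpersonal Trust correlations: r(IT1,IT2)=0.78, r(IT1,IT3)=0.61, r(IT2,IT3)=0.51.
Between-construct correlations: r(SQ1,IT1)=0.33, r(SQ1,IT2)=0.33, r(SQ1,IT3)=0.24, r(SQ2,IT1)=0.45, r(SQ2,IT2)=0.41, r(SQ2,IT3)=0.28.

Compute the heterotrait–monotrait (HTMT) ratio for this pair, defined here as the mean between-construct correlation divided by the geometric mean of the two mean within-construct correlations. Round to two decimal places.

0.51

Between-construct mean = 2.04/6 = 0.3400.
Mean within-SQ = 0.69/1 = 0.6900; mean within-IT = 1.90/3 = 0.6333.
Geometric mean = √(0.6900 × 0.6333) = 0.6610.
HTMT = 0.3400 / 0.6610 = 0.51.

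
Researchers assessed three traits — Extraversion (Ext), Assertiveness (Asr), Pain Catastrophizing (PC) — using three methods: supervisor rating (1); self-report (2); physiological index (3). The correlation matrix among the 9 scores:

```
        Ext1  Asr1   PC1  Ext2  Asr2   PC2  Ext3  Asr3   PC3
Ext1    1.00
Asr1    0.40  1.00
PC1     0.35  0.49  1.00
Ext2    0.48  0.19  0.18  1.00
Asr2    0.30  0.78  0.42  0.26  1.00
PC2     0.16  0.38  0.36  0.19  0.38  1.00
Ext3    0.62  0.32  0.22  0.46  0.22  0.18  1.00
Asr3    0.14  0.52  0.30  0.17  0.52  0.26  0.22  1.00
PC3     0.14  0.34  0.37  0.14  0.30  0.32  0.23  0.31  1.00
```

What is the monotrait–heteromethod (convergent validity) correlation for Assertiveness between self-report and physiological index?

Same trait (Asr), different methods: r(Asr2, Asr3) = 0.52.

0.52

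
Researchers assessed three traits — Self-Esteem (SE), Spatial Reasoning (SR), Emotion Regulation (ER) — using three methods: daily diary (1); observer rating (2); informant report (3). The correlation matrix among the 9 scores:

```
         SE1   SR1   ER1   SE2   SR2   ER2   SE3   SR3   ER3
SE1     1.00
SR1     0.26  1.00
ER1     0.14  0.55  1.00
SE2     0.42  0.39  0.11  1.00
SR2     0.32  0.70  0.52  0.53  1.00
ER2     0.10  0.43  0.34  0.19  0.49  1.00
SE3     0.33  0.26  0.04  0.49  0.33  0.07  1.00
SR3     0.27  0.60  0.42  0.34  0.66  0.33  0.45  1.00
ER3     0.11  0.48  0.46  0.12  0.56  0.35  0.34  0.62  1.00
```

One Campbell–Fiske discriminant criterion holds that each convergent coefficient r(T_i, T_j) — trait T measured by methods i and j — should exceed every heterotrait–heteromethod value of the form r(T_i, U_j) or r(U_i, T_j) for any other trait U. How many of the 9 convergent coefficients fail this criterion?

Each convergent coefficient versus the relevant comparison correlations:
SE (methods 1·2): 0.42 vs {0.32, 0.39, 0.10, 0.11} → pass.
SE (methods 1·3): 0.33 vs {0.27, 0.26, 0.11, 0.04} → pass.
SE (methods 2·3): 0.49 vs {0.34, 0.33, 0.12, 0.07} → pass.
SR (methods 1·2): 0.70 vs {0.39, 0.32, 0.43, 0.52} → pass.
SR (methods 1·3): 0.60 vs {0.26, 0.27, 0.48, 0.42} → pass.
SR (methods 2·3): 0.66 vs {0.33, 0.34, 0.56, 0.33} → pass.
ER (methods 1·2): 0.34 vs {0.11, 0.10, 0.52, 0.43} → fail.
ER (methods 1·3): 0.46 vs {0.04, 0.11, 0.42, 0.48} → fail.
ER (methods 2·3): 0.35 vs {0.07, 0.12, 0.33, 0.56} → fail.
3 of 9 fail.

3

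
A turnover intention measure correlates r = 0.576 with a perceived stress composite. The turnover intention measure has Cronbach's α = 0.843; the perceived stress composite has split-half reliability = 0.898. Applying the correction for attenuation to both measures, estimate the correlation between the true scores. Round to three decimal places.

0.662

r_true = r_obs / √(r_xx · r_yy) = 0.576 / √(0.843 × 0.898) = 0.576 / √0.757014 = 0.576 / 0.8701 ≈ 0.662.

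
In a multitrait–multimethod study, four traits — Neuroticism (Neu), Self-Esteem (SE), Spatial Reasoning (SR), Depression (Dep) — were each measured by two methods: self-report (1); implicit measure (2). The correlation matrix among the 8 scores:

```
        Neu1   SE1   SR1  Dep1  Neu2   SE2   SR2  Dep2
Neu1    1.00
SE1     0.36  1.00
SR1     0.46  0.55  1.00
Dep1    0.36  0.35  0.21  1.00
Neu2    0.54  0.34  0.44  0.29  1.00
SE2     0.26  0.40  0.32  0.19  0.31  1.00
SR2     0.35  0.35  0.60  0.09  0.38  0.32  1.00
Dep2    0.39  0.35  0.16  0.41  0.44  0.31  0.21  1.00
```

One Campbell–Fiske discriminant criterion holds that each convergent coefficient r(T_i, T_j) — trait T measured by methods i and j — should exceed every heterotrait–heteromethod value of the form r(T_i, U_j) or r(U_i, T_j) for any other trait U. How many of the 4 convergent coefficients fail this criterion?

Checking each validity diagonal entry against its comparison values:
Neu (methods 1·2): 0.54 vs {0.26, 0.34, 0.35, 0.44, 0.39, 0.29} → pass.
SE (methods 1·2): 0.40 vs {0.34, 0.26, 0.35, 0.32, 0.35, 0.19} → pass.
SR (methods 1·2): 0.60 vs {0.44, 0.35, 0.32, 0.35, 0.16, 0.09} → pass.
Dep (methods 1·2): 0.41 vs {0.29, 0.39, 0.19, 0.35, 0.09, 0.16} → pass.
0 of 4 fail.

0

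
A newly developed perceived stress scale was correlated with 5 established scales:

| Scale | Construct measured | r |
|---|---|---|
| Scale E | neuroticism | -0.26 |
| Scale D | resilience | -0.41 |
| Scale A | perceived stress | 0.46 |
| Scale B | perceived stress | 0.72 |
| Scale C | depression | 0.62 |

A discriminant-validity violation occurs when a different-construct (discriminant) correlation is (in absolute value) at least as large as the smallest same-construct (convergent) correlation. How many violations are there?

1

Convergent (same construct = perceived stress): Scale A, Scale B.
Smallest convergent = 0.46. Discriminant |r|: 0.26, 0.41, 0.62; count ≥ 0.46 → 1.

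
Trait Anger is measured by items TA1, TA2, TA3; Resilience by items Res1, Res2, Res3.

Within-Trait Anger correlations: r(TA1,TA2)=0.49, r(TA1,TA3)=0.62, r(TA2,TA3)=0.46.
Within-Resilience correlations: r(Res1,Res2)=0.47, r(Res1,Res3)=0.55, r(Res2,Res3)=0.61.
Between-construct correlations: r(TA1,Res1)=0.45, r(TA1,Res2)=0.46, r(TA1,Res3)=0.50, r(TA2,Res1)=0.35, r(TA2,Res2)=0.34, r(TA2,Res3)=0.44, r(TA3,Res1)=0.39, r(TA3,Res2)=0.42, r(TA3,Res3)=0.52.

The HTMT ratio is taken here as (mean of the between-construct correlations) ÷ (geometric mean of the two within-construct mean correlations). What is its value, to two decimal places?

0.81

Mean heterotrait r = 3.87/9 = 0.4300.
Mean within-TA = 1.57/3 = 0.5233; mean within-Res = 1.63/3 = 0.5433.
Geometric mean = √(0.5233 × 0.5433) = 0.5332.
HTMT = 0.4300 / 0.5332 = 0.81.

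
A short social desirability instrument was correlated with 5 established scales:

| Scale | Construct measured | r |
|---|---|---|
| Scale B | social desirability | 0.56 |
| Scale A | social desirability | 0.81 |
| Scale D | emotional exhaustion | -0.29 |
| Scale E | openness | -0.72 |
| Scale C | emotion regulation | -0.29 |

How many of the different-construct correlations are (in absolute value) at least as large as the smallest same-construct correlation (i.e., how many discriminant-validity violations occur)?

Convergent (same construct = social desirability): Scale B, Scale A.
Smallest convergent = 0.56. Discriminant |r|: 0.29, 0.72, 0.29; count ≥ 0.56 → 1.

1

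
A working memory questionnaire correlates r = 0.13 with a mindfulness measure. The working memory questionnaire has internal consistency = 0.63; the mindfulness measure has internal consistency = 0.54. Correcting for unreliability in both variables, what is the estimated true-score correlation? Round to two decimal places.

r_true = r_obs / √(r_xx · r_yy) = 0.13 / √(0.63 × 0.54) = 0.13 / √0.3402 = 0.13 / 0.5833 ≈ 0.22.

0.22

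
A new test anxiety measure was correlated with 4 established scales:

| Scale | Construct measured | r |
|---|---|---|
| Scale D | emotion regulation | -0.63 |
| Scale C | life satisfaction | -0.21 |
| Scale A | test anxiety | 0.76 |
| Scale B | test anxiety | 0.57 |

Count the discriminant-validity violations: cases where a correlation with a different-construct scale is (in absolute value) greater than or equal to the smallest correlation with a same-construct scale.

1

Convergent (same construct = test anxiety): Scale A, Scale B.
Smallest convergent = 0.57. Discriminant |r|: 0.63, 0.21; count ≥ 0.57 → 1.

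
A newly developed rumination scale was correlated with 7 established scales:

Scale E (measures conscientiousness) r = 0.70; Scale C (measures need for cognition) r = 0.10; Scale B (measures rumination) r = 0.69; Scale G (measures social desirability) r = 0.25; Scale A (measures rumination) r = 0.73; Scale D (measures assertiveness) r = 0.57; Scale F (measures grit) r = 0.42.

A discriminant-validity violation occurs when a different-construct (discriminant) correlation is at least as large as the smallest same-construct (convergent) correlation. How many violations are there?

1

Convergent (same construct = rumination): Scale B, Scale A.
Smallest convergent = 0.69. Discriminant values: 0.70, 0.10, 0.25, 0.57, 0.42; count ≥ 0.69 → 1.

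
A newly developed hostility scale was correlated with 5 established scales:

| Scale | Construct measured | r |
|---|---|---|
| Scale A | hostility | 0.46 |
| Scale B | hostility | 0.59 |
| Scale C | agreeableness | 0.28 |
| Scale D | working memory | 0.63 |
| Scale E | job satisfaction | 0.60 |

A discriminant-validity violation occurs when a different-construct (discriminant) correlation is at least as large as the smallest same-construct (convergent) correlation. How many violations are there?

Convergent (same construct = hostility): Scale A, Scale B.
Smallest convergent = 0.46. Discriminant values: 0.28, 0.63, 0.60; count ≥ 0.46 → 2.

2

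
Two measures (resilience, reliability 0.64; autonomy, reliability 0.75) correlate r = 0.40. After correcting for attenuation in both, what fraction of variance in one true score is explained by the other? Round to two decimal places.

0.33

Disattenuated r = 0.40 / √(0.64 × 0.75) = 0.40 / 0.6928 = 0.5774.
Shared true-score variance = 0.5774² = 0.3334 ≈ 0.33.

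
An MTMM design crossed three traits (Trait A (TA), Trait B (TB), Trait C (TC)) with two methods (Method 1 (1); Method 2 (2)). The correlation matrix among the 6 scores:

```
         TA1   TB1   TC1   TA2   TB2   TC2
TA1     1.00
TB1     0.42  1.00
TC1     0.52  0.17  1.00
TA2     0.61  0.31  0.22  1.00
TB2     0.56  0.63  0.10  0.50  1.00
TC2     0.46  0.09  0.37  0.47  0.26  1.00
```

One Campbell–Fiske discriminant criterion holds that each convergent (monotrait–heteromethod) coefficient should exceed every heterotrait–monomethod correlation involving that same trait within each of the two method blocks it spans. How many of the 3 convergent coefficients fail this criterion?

1

Checking each validity diagonal entry against its comparison values:
TA (methods 1·2): 0.61 vs {0.42, 0.50, 0.52, 0.47} → pass.
TB (methods 1·2): 0.63 vs {0.42, 0.50, 0.17, 0.26} → pass.
TC (methods 1·2): 0.37 vs {0.52, 0.47, 0.17, 0.26} → fail.
1 of 3 fail.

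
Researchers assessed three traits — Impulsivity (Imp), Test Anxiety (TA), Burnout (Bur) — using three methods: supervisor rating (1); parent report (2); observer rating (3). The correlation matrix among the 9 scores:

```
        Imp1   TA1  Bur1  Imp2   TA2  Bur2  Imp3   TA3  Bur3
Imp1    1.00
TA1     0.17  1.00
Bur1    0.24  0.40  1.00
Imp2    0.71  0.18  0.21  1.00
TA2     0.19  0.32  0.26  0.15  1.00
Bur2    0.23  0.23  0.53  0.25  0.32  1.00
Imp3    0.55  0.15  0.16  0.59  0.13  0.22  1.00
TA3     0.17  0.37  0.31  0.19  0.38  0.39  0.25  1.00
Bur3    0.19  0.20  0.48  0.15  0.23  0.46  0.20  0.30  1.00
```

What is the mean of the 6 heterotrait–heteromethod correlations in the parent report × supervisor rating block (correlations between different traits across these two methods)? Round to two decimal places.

0.22

HTHM values (method 2 × method 1): 0.18, 0.21, 0.19, 0.26, 0.23, 0.23; mean = 1.30/6 = 0.22.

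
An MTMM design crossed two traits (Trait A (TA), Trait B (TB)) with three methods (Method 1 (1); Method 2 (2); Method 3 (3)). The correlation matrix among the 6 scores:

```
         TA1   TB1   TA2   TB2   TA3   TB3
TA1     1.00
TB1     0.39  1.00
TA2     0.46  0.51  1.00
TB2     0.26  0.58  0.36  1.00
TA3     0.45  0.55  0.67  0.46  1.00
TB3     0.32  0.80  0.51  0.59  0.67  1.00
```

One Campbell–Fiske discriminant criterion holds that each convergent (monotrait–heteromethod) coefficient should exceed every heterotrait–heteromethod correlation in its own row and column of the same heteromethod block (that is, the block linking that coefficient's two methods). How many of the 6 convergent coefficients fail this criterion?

2

Each convergent coefficient versus the relevant comparison correlations:
TA (methods 1·2): 0.46 vs {0.26, 0.51} → fail.
TA (methods 1·3): 0.45 vs {0.32, 0.55} → fail.
TA (methods 2·3): 0.67 vs {0.51, 0.46} → pass.
TB (methods 1·2): 0.58 vs {0.51, 0.26} → pass.
TB (methods 1·3): 0.80 vs {0.55, 0.32} → pass.
TB (methods 2·3): 0.59 vs {0.46, 0.51} → pass.
2 of 6 fail.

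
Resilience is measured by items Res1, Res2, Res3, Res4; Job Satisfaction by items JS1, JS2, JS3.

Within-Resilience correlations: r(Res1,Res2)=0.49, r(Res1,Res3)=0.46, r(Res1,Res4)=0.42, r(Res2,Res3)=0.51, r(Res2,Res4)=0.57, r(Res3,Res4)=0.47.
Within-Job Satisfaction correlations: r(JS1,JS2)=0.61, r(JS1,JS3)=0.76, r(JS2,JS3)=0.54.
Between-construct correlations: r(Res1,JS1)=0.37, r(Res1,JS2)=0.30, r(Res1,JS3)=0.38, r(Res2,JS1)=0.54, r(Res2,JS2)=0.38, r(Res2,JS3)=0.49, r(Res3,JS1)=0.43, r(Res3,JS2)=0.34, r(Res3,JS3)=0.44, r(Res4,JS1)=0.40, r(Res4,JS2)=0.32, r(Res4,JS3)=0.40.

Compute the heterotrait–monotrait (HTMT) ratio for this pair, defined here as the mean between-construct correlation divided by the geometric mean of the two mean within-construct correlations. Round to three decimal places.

Between-construct mean = 4.79/12 = 0.3992.
Mean within-Res = 2.92/6 = 0.4867; mean within-JS = 1.91/3 = 0.6367.
Geometric mean = √(0.4867 × 0.6367) = 0.5567.
HTMT = 0.3992 / 0.5567 = 0.717.

0.717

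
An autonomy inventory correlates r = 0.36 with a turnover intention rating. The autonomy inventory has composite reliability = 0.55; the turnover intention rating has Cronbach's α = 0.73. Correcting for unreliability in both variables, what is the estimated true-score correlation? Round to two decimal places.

0.57

r_true = r_obs / √(r_xx · r_yy) = 0.36 / √(0.55 × 0.73) = 0.36 / √0.4015 = 0.36 / 0.6336 ≈ 0.57.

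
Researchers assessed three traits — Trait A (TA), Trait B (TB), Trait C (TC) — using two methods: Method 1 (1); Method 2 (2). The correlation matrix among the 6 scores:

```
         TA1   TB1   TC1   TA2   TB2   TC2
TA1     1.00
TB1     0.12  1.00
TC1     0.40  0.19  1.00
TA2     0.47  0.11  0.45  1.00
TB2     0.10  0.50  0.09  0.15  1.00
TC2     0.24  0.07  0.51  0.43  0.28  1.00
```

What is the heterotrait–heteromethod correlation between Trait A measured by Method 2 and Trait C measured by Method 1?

Different traits and methods: r(TA2, TC1) = 0.45.

0.45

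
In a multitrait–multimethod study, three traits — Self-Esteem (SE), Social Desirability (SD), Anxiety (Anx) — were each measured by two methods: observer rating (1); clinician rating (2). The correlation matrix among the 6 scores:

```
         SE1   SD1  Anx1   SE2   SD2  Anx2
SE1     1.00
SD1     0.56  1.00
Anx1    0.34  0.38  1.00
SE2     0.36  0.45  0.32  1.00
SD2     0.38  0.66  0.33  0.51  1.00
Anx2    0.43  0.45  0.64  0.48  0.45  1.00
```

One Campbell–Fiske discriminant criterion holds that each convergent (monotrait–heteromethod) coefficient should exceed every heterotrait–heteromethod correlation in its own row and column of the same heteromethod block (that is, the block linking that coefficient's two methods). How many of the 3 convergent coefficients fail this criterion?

1

Convergent coefficients and their comparison sets:
SE (methods 1·2): 0.36 vs {0.38, 0.45, 0.43, 0.32} → fail.
SD (methods 1·2): 0.66 vs {0.45, 0.38, 0.45, 0.33} → pass.
Anx (methods 1·2): 0.64 vs {0.32, 0.43, 0.33, 0.45} → pass.
1 of 3 fail.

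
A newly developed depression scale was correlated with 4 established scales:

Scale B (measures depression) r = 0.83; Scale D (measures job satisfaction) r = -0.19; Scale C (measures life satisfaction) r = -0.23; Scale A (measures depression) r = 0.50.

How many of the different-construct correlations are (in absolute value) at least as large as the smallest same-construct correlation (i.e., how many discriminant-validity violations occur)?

Convergent (same construct = depression): Scale B, Scale A.
Smallest convergent = 0.50. Discriminant |r|: 0.19, 0.23; count ≥ 0.50 → 0.

0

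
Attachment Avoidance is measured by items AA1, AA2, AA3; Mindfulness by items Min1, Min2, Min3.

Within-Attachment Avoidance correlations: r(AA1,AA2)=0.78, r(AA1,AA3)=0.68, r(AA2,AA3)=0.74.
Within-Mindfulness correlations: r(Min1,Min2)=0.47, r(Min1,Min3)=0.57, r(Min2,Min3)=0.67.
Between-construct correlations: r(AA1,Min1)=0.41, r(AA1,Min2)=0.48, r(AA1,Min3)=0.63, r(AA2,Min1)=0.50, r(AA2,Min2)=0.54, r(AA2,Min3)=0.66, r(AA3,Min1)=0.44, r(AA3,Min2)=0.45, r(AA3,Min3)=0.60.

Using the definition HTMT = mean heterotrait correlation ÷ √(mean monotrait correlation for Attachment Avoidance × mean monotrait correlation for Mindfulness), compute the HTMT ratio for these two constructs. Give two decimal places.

Mean between = 4.71/9 = 0.5233.
Mean within-AA = 2.20/3 = 0.7333; mean within-Min = 1.71/3 = 0.5700.
Geometric mean = √(0.7333 × 0.5700) = 0.6465.
HTMT = 0.5233 / 0.6465 = 0.81.

0.81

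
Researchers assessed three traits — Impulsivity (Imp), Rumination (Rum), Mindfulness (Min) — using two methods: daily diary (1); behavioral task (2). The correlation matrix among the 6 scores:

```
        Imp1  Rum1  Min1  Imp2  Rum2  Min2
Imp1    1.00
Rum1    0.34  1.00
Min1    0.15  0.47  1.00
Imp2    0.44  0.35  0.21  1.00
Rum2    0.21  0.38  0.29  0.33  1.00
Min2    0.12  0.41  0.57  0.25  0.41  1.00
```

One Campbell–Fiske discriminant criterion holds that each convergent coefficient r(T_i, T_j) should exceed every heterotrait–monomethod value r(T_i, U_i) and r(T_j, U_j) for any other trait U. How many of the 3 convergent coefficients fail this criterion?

1

Convergent coefficients and their comparison sets:
Imp (methods 1·2): 0.44 vs {0.34, 0.33, 0.15, 0.25} → pass.
Rum (methods 1·2): 0.38 vs {0.34, 0.33, 0.47, 0.41} → fail.
Min (methods 1·2): 0.57 vs {0.15, 0.25, 0.47, 0.41} → pass.
1 of 3 fail.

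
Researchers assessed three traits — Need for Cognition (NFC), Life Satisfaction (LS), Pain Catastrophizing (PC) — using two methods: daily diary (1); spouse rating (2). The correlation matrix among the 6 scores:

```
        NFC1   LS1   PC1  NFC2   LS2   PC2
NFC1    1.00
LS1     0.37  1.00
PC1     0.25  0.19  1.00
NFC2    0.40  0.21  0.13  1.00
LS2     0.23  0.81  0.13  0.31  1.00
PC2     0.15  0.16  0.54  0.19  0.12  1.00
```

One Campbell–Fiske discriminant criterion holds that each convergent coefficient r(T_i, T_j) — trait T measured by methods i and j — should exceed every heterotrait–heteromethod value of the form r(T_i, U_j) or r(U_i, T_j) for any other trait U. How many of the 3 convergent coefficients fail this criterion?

Each convergent coefficient versus the relevant comparison correlations:
NFC (methods 1·2): 0.40 vs {0.23, 0.21, 0.15, 0.13} → pass.
LS (methods 1·2): 0.81 vs {0.21, 0.23, 0.16, 0.13} → pass.
PC (methods 1·2): 0.54 vs {0.13, 0.15, 0.13, 0.16} → pass.
0 of 3 fail.

0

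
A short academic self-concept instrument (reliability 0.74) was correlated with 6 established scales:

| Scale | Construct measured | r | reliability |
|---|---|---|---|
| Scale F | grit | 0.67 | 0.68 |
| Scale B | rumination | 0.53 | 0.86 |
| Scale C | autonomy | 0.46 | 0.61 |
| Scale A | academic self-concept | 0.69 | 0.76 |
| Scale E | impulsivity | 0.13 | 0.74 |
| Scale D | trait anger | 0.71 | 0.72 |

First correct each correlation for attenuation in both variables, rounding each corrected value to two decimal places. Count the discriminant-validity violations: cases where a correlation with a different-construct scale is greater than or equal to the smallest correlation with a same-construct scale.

2

Disattenuated r (r / √(r_scale · r_new)):
  Scale F (disc): 0.67 / √(0.68·0.74) = 0.94
  Scale B (disc): 0.53 / √(0.86·0.74) = 0.66
  Scale C (disc): 0.46 / √(0.61·0.74) = 0.68
  Scale A (conv): 0.69 / √(0.76·0.74) = 0.92
  Scale E (disc): 0.13 / √(0.74·0.74) = 0.18
  Scale D (disc): 0.71 / √(0.72·0.74) = 0.97
Smallest convergent = 0.92. Discriminant values: 0.94, 0.66, 0.68, 0.18, 0.97; count ≥ 0.92 → 2.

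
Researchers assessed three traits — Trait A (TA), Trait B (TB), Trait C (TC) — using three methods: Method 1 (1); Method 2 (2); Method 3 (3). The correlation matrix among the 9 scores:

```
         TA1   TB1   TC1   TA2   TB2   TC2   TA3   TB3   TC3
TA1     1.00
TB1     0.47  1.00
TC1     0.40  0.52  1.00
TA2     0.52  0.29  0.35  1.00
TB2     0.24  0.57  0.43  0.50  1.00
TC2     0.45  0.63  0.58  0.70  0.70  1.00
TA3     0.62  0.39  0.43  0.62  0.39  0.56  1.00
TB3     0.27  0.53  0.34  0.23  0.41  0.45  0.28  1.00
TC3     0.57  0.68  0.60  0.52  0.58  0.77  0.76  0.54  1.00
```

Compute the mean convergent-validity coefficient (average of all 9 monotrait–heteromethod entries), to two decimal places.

0.58

Convergent values: 0.52, 0.62, 0.62, 0.57, 0.53, 0.41, 0.58, 0.60, 0.77; mean = 5.22/9 = 0.58.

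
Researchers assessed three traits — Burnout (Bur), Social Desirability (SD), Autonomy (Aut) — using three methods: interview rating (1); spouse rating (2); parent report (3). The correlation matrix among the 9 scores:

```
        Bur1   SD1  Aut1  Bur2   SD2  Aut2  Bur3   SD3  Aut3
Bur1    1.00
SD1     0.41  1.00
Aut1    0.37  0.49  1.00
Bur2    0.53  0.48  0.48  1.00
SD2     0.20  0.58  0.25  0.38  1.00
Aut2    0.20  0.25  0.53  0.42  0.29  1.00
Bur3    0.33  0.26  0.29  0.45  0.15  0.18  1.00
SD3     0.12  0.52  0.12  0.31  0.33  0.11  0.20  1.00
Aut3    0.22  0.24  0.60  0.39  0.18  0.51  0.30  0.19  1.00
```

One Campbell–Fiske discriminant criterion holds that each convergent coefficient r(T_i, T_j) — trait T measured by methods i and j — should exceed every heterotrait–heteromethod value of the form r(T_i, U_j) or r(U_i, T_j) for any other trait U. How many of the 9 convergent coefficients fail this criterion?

Checking each validity diagonal entry against its comparison values:
Bur (methods 1·2): 0.53 vs {0.20, 0.48, 0.20, 0.48} → pass.
Bur (methods 1·3): 0.33 vs {0.12, 0.26, 0.22, 0.29} → pass.
Bur (methods 2·3): 0.45 vs {0.31, 0.15, 0.39, 0.18} → pass.
SD (methods 1·2): 0.58 vs {0.48, 0.20, 0.25, 0.25} → pass.
SD (methods 1·3): 0.52 vs {0.26, 0.12, 0.24, 0.12} → pass.
SD (methods 2·3): 0.33 vs {0.15, 0.31, 0.18, 0.11} → pass.
Aut (methods 1·2): 0.53 vs {0.48, 0.20, 0.25, 0.25} → pass.
Aut (methods 1·3): 0.60 vs {0.29, 0.22, 0.12, 0.24} → pass.
Aut (methods 2·3): 0.51 vs {0.18, 0.39, 0.11, 0.18} → pass.
0 of 9 fail.

0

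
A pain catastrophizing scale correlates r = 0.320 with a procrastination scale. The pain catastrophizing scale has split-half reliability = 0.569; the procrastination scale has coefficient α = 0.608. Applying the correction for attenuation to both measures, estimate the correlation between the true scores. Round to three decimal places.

0.544

r_true = r_obs / √(r_xx · r_yy) = 0.320 / √(0.569 × 0.608) = 0.320 / √0.345952 = 0.320 / 0.5882 ≈ 0.544.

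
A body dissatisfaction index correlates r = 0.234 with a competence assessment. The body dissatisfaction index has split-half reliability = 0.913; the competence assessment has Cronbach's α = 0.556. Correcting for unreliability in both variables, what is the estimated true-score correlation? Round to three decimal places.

0.328

r_true = r_obs / √(r_xx · r_yy) = 0.234 / √(0.913 × 0.556) = 0.234 / √0.507628 = 0.234 / 0.7125 ≈ 0.328.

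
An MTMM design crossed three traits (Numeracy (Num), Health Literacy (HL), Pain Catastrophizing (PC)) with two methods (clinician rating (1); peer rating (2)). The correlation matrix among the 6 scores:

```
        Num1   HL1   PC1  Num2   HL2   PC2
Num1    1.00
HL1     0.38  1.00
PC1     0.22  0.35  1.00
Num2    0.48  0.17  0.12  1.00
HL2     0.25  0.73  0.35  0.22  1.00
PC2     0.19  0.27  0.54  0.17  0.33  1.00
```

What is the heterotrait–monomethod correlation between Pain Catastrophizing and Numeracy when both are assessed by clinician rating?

0.22

Different traits, same method: r(PC1, Num1) = 0.22.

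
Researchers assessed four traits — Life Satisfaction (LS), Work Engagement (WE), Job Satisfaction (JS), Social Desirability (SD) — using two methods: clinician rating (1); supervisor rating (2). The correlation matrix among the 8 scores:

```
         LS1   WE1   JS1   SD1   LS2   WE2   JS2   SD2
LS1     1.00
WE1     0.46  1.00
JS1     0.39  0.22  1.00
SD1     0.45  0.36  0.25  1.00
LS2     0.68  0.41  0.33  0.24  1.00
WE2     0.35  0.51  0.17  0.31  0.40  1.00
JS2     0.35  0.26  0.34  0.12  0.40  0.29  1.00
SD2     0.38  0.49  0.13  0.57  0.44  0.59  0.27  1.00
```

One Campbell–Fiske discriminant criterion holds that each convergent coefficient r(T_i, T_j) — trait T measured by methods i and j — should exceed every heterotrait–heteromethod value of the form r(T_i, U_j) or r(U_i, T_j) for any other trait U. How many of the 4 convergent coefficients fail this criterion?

1

Checking each validity diagonal entry against its comparison values:
LS (methods 1·2): 0.68 vs {0.35, 0.41, 0.35, 0.33, 0.38, 0.24} → pass.
WE (methods 1·2): 0.51 vs {0.41, 0.35, 0.26, 0.17, 0.49, 0.31} → pass.
JS (methods 1·2): 0.34 vs {0.33, 0.35, 0.17, 0.26, 0.13, 0.12} → fail.
SD (methods 1·2): 0.57 vs {0.24, 0.38, 0.31, 0.49, 0.12, 0.13} → pass.
1 of 4 fail.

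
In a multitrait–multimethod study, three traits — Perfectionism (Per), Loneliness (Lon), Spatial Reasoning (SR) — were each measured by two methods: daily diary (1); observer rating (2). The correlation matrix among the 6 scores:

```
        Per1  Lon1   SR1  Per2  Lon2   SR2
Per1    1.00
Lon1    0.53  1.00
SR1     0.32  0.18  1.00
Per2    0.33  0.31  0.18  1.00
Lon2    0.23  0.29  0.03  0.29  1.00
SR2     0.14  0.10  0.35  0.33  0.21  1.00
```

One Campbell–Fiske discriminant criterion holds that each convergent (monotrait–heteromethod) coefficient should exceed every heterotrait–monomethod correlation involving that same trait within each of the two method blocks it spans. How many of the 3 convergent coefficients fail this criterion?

2

Checking each validity diagonal entry against its comparison values:
Per (methods 1·2): 0.33 vs {0.53, 0.29, 0.32, 0.33} → fail.
Lon (methods 1·2): 0.29 vs {0.53, 0.29, 0.18, 0.21} → fail.
SR (methods 1·2): 0.35 vs {0.32, 0.33, 0.18, 0.21} → pass.
2 of 3 fail.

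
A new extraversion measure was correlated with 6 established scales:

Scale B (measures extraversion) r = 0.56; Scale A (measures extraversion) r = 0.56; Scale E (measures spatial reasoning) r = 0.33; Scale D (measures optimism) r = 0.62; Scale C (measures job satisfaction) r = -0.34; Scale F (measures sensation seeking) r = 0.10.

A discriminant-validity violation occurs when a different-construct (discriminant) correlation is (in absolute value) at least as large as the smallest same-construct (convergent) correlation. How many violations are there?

Convergent (same construct = extraversion): Scale B, Scale A.
Smallest convergent = 0.56. Discriminant |r|: 0.33, 0.62, 0.34, 0.10; count ≥ 0.56 → 1.

1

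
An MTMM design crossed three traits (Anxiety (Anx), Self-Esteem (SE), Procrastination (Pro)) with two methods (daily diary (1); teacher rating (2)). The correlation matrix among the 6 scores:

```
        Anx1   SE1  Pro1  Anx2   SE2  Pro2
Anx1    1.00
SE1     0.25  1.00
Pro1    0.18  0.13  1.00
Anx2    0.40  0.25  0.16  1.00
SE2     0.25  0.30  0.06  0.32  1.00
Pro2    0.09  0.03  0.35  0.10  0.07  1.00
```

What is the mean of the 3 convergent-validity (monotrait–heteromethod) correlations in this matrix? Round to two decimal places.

Convergent values: 0.40, 0.30, 0.35; mean = 1.05/3 = 0.35.

0.35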